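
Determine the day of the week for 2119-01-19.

Thursday

January 1, 2119 is a Sunday.
Jan 1, 2119 → Jan 19, 2119: 18 days.
Total: 18 days.
18 mod 7 = 4, so Sunday + 4 = Thursday.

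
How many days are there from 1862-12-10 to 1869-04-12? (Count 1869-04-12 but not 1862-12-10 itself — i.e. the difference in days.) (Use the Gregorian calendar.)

2315

Dec 10, 1862 → Dec 10, 1863: 365 days.
Dec 10, 1863 → Dec 10, 1864: 366 days (Feb 29, 1864 is in that span).
Dec 10, 1864 → Dec 10, 1865: 365 days.
Dec 10, 1865 → Dec 10, 1866: 365 days.
Dec 10, 1866 → Dec 10, 1867: 365 days.
Dec 10, 1867 → Dec 10, 1868: 366 days (Feb 29, 1868 is in that span).
Dec 10, 1868 → Jan 10, 1869: 31 days (December has 31).
Jan 10, 1869 → Feb 10, 1869: 31 days (January has 31).
Feb 10, 1869 → Mar 10, 1869: 28 days (February has 28).
Mar 10, 1869 → Apr 10, 1869: 31 days (March has 31).
Apr 10, 1869 → Apr 12, 1869: 2 days.
Total: 2315 days.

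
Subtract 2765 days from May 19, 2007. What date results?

−365 (one year) → May 19, 2006 (2400 left).
−365 (one year) → May 19, 2005 (2035 left).
−365 (one year) → May 19, 2004 (1670 left).
−366 (one year; includes Feb 29, 2004) → May 19, 2003 (1304 left).
−365 (one year) → May 19, 2002 (939 left).
−365 (one year) → May 19, 2001 (574 left).
−365 (one year) → May 19, 2000 (209 left).
−19 → Apr 30, 2000 (end of Apr, 30 days; 190 left).
−30 → Mar 31, 2000 (end of Mar, 31 days; 160 left).
−31 → Feb 29, 2000 (end of Feb, 29 days; 129 left).
−29 → Jan 31, 2000 (end of Jan, 31 days; 100 left).
−31 → Dec 31, 1999 (end of Dec, 31 days; 69 left).
−31 → Nov 30, 1999 (end of Nov, 30 days; 38 left).
−30 → Oct 31, 1999 (end of Oct, 31 days; 8 left).
−8 → Oct 23, 1999.

October 23, 1999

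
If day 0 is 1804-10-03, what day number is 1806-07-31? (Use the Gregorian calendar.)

666

Oct 3, 1804 → Oct 3, 1805: 365 days.
Oct 3, 1805 → Nov 3, 1805: 31 days (October has 31).
Nov 3, 1805 → Dec 3, 1805: 30 days (November has 30).
Dec 3, 1805 → Jan 3, 1806: 31 days (December has 31).
Jan 3, 1806 → Feb 3, 1806: 31 days (January has 31).
Feb 3, 1806 → Mar 3, 1806: 28 days (February has 28).
Mar 3, 1806 → Apr 3, 1806: 31 days (March has 31).
Apr 3, 1806 → May 3, 1806: 30 days (April has 30).
May 3, 1806 → Jun 3, 1806: 31 days (May has 31).
Jun 3, 1806 → Jul 3, 1806: 30 days (June has 30).
Jul 3, 1806 → Jul 31, 1806: 28 days.
Total: 666 days.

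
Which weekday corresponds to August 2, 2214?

Doomsday rule: the anchor day for the 2200s is Friday. For year 14: 14÷12 = 1 r 2, and 2÷4 = 0, so 1+2+0 = 3.
Friday + 3 ≡ Monday — that's 2214's doomsday.
In August the doomsday date is Aug 8.
Aug 2 is 6 days before Aug 8; 6 mod 7 = 6, so Monday − 6 = Tuesday.

Tuesday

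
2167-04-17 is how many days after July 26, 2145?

Jul 26, 2145 → Jul 26, 2146: 365 days.
Jul 26, 2146 → Jul 26, 2147: 365 days.
Jul 26, 2147 → Jul 26, 2148: 366 days (Feb 29, 2148 is in that span).
Jul 26, 2148 → Jul 26, 2149: 365 days.
Jul 26, 2149 → Jul 26, 2150: 365 days.
Jul 26, 2150 → Jul 26, 2151: 365 days.
Jul 26, 2151 → Jul 26, 2152: 366 days (Feb 29, 2152 is in that span).
Jul 26, 2152 → Jul 26, 2153: 365 days.
Jul 26, 2153 → Jul 26, 2154: 365 days.
Jul 26, 2154 → Jul 26, 2155: 365 days.
Jul 26, 2155 → Jul 26, 2156: 366 days (Feb 29, 2156 is in that span).
Jul 26, 2156 → Jul 26, 2157: 365 days.
Jul 26, 2157 → Jul 26, 2158: 365 days.
Jul 26, 2158 → Jul 26, 2159: 365 days.
Jul 26, 2159 → Jul 26, 2160: 366 days (Feb 29, 2160 is in that span).
Jul 26, 2160 → Jul 26, 2161: 365 days.
Jul 26, 2161 → Jul 26, 2162: 365 days.
Jul 26, 2162 → Jul 26, 2163: 365 days.
Jul 26, 2163 → Jul 26, 2164: 366 days (Feb 29, 2164 is in that span).
Jul 26, 2164 → Jul 26, 2165: 365 days.
Jul 26, 2165 → Jul 26, 2166: 365 days.
Jul 26, 2166 → Aug 26, 2166: 31 days (July has 31).
Aug 26, 2166 → Sep 26, 2166: 31 days (August has 31).
Sep 26, 2166 → Oct 26, 2166: 30 days (September has 30).
Oct 26, 2166 → Nov 26, 2166: 31 days (October has 31).
Nov 26, 2166 → Dec 26, 2166: 30 days (November has 30).
Dec 26, 2166 → Jan 26, 2167: 31 days (December has 31).
Jan 26, 2167 → Feb 26, 2167: 31 days (January has 31).
Feb 26, 2167 → Mar 26, 2167: 28 days (February has 28).
Mar 26, 2167 → Apr 17, 2167: 22 days.
Total: 7935 days.

7935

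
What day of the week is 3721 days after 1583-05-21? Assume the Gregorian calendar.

Wednesday

May 21, 1583 is a Saturday.
3721 mod 7 = 4, so 3721 days after a Saturday is Saturday + 4 = Wednesday.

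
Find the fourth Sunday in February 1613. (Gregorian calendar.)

February 24, 1613

February 1, 1613 is a Friday.
The first Sunday is therefore February 3 (2 days later).
The fourth Sunday is 3 + 3×7 = February 24.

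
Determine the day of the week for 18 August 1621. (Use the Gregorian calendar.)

Wednesday

Doomsday rule: the anchor day for the 1600s is Tuesday. For year 21: 21÷12 = 1 r 9, and 9÷4 = 2, so 1+9+2 = 12.
Tuesday + 12 ≡ Sunday — that's 1621's doomsday.
In August the doomsday date is Aug 8.
Aug 18 is 10 days after Aug 8; 10 mod 7 = 3, so Sunday + 3 = Wednesday.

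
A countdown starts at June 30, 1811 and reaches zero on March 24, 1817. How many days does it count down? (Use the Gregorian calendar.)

Jun 30, 1811 → Jun 30, 1812: 366 days (Feb 29, 1812 is in that span).
Jun 30, 1812 → Jun 30, 1813: 365 days.
Jun 30, 1813 → Jun 30, 1814: 365 days.
Jun 30, 1814 → Jun 30, 1815: 365 days.
Jun 30, 1815 → Jun 30, 1816: 366 days (Feb 29, 1816 is in that span).
Jun 30, 1816 → Jul 30, 1816: 30 days (June has 30).
Jul 30, 1816 → Aug 30, 1816: 31 days (July has 31).
Aug 30, 1816 → Sep 30, 1816: 31 days (August has 31).
Sep 30, 1816 → Oct 30, 1816: 30 days (September has 30).
Oct 30, 1816 → Nov 30, 1816: 31 days (October has 31).
Nov 30, 1816 → Dec 30, 1816: 30 days (November has 30).
Dec 30, 1816 → Jan 30, 1817: 31 days (December has 31).
Jan 30, 1817 → Feb 28, 1817: 29 days (January has 31).
Feb 28, 1817 → Mar 24, 1817: 24 days.
Total: 2094 days.

2094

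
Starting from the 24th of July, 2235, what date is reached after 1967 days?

+366 (one year; includes Feb 29, 2236) → Jul 24, 2236 (1601 left).
+365 (one year) → Jul 24, 2237 (1236 left).
+365 (one year) → Jul 24, 2238 (871 left).
+365 (one year) → Jul 24, 2239 (506 left).
+366 (one year; includes Feb 29, 2240) → Jul 24, 2240 (140 left).
Jul has 31 days: +8 → Aug 1, 2240 (132 left).
Aug has 31 days: +31 → Sep 1, 2240 (101 left).
Sep has 30 days: +30 → Oct 1, 2240 (71 left).
Oct has 31 days: +31 → Nov 1, 2240 (40 left).
Nov has 30 days: +30 → Dec 1, 2240 (10 left).
+10 → Dec 11, 2240.

December 11, 2240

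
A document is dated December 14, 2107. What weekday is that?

Wednesday

Doomsday rule: the anchor day for the 2100s is Sunday. For year 07: 7÷12 = 0 r 7, and 7÷4 = 1, so 0+7+1 = 8.
Sunday + 8 ≡ Monday — that's 2107's doomsday.
In December the doomsday date is Dec 12.
Dec 14 is 2 days after Dec 12; 2 mod 7 = 2, so Monday + 2 = Wednesday.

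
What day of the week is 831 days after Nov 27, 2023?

Nov 27, 2023 is a Monday.
831 mod 7 = 5, so 831 days after a Monday is Monday + 5 = Saturday.

Saturday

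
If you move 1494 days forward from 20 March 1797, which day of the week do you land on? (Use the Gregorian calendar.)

First find the weekday of Mar 20, 1797. Doomsday rule: the anchor day for the 1700s is Sunday. For year 97: 97÷12 = 8 r 1, and 1÷4 = 0, so 8+1+0 = 9.
Sunday + 9 ≡ Tuesday — that's 1797's doomsday.
In March the doomsday date is Mar 14.
Mar 20 is 6 days after Mar 14; 6 mod 7 = 6, so Tuesday + 6 = Monday.
1494 mod 7 = 3, so 1494 days after a Monday is Monday + 3 = Thursday.

Thursday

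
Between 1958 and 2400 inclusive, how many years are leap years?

108

Multiples of 4 in [1958,2400]: 111.
Of those, multiples of 100: 5 (not leap unless ÷400).
Multiples of 400: 2.
Leap years = 111 − 5 + 2 = 108.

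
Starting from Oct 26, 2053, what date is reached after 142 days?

March 17, 2054

Oct has 31 days: +6 → Nov 1, 2053 (136 left).
Nov has 30 days: +30 → Dec 1, 2053 (106 left).
Dec has 31 days: +31 → Jan 1, 2054 (75 left).
Jan has 31 days: +31 → Feb 1, 2054 (44 left).
Feb has 28 days: +28 → Mar 1, 2054 (16 left).
+16 → Mar 17, 2054.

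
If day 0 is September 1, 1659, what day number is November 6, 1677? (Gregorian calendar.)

6641

Sep 1, 1659 → Sep 1, 1660: 366 days (Feb 29, 1660 is in that span).
Sep 1, 1660 → Sep 1, 1661: 365 days.
Sep 1, 1661 → Sep 1, 1662: 365 days.
Sep 1, 1662 → Sep 1, 1663: 365 days.
Sep 1, 1663 → Sep 1, 1664: 366 days (Feb 29, 1664 is in that span).
Sep 1, 1664 → Sep 1, 1665: 365 days.
Sep 1, 1665 → Sep 1, 1666: 365 days.
Sep 1, 1666 → Sep 1, 1667: 365 days.
Sep 1, 1667 → Sep 1, 1668: 366 days (Feb 29, 1668 is in that span).
Sep 1, 1668 → Sep 1, 1669: 365 days.
Sep 1, 1669 → Sep 1, 1670: 365 days.
Sep 1, 1670 → Sep 1, 1671: 365 days.
Sep 1, 1671 → Sep 1, 1672: 366 days (Feb 29, 1672 is in that span).
Sep 1, 1672 → Sep 1, 1673: 365 days.
Sep 1, 1673 → Sep 1, 1674: 365 days.
Sep 1, 1674 → Sep 1, 1675: 365 days.
Sep 1, 1675 → Sep 1, 1676: 366 days (Feb 29, 1676 is in that span).
Sep 1, 1676 → Sep 1, 1677: 365 days.
Sep 1, 1677 → Oct 1, 1677: 30 days (September has 30).
Oct 1, 1677 → Nov 1, 1677: 31 days (October has 31).
Nov 1, 1677 → Nov 6, 1677: 5 days.
Total: 6641 days.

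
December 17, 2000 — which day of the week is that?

Sunday

January 1, 2000 is a Saturday.
Jan 1, 2000 → Feb 1, 2000: 31 days (January has 31).
Feb 1, 2000 → Mar 1, 2000: 29 days (February has 29).
Mar 1, 2000 → Apr 1, 2000: 31 days (March has 31).
Apr 1, 2000 → May 1, 2000: 30 days (April has 30).
May 1, 2000 → Jun 1, 2000: 31 days (May has 31).
Jun 1, 2000 → Jul 1, 2000: 30 days (June has 30).
Jul 1, 2000 → Aug 1, 2000: 31 days (July has 31).
Aug 1, 2000 → Sep 1, 2000: 31 days (August has 31).
Sep 1, 2000 → Oct 1, 2000: 30 days (September has 30).
Oct 1, 2000 → Nov 1, 2000: 31 days (October has 31).
Nov 1, 2000 → Dec 1, 2000: 30 days (November has 30).
Dec 1, 2000 → Dec 17, 2000: 16 days.
Total: 351 days.
351 mod 7 = 1, so Saturday + 1 = Sunday.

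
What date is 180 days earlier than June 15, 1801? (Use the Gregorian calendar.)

December 17, 1800

−15 → May 31, 1801 (end of May, 31 days; 165 left).
−31 → Apr 30, 1801 (end of Apr, 30 days; 134 left).
−30 → Mar 31, 1801 (end of Mar, 31 days; 104 left).
−31 → Feb 28, 1801 (end of Feb, 28 days; 73 left).
−28 → Jan 31, 1801 (end of Jan, 31 days; 45 left).
−31 → Dec 31, 1800 (end of Dec, 31 days; 14 left).
−14 → Dec 17, 1800.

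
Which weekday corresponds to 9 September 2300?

Sunday

Doomsday rule: the anchor day for the 2300s is Wednesday. For year 00: 0÷12 = 0 r 0, and 0÷4 = 0, so 0+0+0 = 0.
Wednesday + 0 ≡ Wednesday — that's 2300's doomsday.
In September the doomsday date is Sep 5.
Sep 9 is 4 days after Sep 5; 4 mod 7 = 4, so Wednesday + 4 = Sunday.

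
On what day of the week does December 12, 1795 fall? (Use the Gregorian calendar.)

Saturday

Doomsday rule: the anchor day for the 1700s is Sunday. For year 95: 95÷12 = 7 r 11, and 11÷4 = 2, so 7+11+2 = 20.
Sunday + 20 ≡ Saturday — that's 1795's doomsday.
In December the doomsday date is Dec 12.
Dec 12 is the doomsday itself: Saturday.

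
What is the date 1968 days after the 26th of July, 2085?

December 15, 2090

+365 (one year) → Jul 26, 2086 (1603 left).
+365 (one year) → Jul 26, 2087 (1238 left).
+366 (one year; includes Feb 29, 2088) → Jul 26, 2088 (872 left).
+365 (one year) → Jul 26, 2089 (507 left).
+365 (one year) → Jul 26, 2090 (142 left).
Jul has 31 days: +6 → Aug 1, 2090 (136 left).
Aug has 31 days: +31 → Sep 1, 2090 (105 left).
Sep has 30 days: +30 → Oct 1, 2090 (75 left).
Oct has 31 days: +31 → Nov 1, 2090 (44 left).
Nov has 30 days: +30 → Dec 1, 2090 (14 left).
+14 → Dec 15, 2090.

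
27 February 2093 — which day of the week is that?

Doomsday rule: the anchor day for the 2000s is Tuesday. For year 93: 93÷12 = 7 r 9, and 9÷4 = 2, so 7+9+2 = 18.
Tuesday + 18 ≡ Saturday — that's 2093's doomsday.
In February the doomsday date is Feb 28 (2093 is not a leap year).
Feb 27 is 1 day before Feb 28; 1 mod 7 = 1, so Saturday − 1 = Friday.

Friday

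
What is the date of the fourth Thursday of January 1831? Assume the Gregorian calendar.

January 1, 1831 is a Saturday.
The first Thursday is therefore January 6 (5 days later).
The fourth Thursday is 6 + 3×7 = January 27.

January 27, 1831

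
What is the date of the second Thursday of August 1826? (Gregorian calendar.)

August 1, 1826 is a Tuesday.
The first Thursday is therefore August 3 (2 days later).
The second Thursday is 3 + 1×7 = August 10.

August 10, 1826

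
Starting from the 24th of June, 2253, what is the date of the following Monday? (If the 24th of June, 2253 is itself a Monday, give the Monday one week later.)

June 27, 2253

Jun 24, 2253 is a Friday.
From Friday to the next Monday is 3 days.
Jun 24, 2253 + 3 = Jun 27, 2253.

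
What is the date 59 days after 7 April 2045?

June 5, 2045

Apr has 30 days: +24 → May 1, 2045 (35 left).
May has 31 days: +31 → Jun 1, 2045 (4 left).
+4 → Jun 5, 2045.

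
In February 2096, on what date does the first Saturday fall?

February 1, 2096 is a Wednesday.
The first Saturday is therefore February 4 (3 days later).

February 4, 2096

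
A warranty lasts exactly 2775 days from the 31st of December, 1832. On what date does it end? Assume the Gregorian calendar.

August 6, 1840

+365 (one year) → Dec 31, 1833 (2410 left).
+365 (one year) → Dec 31, 1834 (2045 left).
+365 (one year) → Dec 31, 1835 (1680 left).
+366 (one year; includes Feb 29, 1836) → Dec 31, 1836 (1314 left).
+365 (one year) → Dec 31, 1837 (949 left).
+365 (one year) → Dec 31, 1838 (584 left).
+365 (one year) → Dec 31, 1839 (219 left).
Dec has 31 days: +1 → Jan 1, 1840 (218 left).
Jan has 31 days: +31 → Feb 1, 1840 (187 left).
Feb has 29 days: +29 → Mar 1, 1840 (158 left).
Mar has 31 days: +31 → Apr 1, 1840 (127 left).
Apr has 30 days: +30 → May 1, 1840 (97 left).
May has 31 days: +31 → Jun 1, 1840 (66 left).
Jun has 30 days: +30 → Jul 1, 1840 (36 left).
Jul has 31 days: +31 → Aug 1, 1840 (5 left).
+5 → Aug 6, 1840.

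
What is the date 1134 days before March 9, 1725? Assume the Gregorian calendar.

January 30, 1722

−365 (one year) → Mar 9, 1724 (769 left).
−366 (one year; includes Feb 29, 1724) → Mar 9, 1723 (403 left).
−365 (one year) → Mar 9, 1722 (38 left).
−9 → Feb 28, 1722 (end of Feb, 28 days; 29 left).
−28 → Jan 31, 1722 (end of Jan, 31 days; 1 left).
−1 → Jan 30, 1722.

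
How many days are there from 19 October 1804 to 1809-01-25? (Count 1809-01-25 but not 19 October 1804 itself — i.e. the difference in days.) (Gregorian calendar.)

Oct 19, 1804 → Oct 19, 1805: 365 days.
Oct 19, 1805 → Oct 19, 1806: 365 days.
Oct 19, 1806 → Oct 19, 1807: 365 days.
Oct 19, 1807 → Oct 19, 1808: 366 days (Feb 29, 1808 is in that span).
Oct 19, 1808 → Nov 19, 1808: 31 days (October has 31).
Nov 19, 1808 → Dec 19, 1808: 30 days (November has 30).
Dec 19, 1808 → Jan 19, 1809: 31 days (December has 31).
Jan 19, 1809 → Jan 25, 1809: 6 days.
Total: 1559 days.

1559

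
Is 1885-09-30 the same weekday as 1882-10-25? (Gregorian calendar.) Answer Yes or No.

From Oct 25, 1882 to Sep 30, 1885 is 1071 days.
1071 mod 7 = 0, so they are the same weekday.
(Oct 25, 1882 is a Wednesday; Sep 30, 1885 is a Wednesday.)

Yes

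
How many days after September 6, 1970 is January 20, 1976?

Sep 6, 1970 → Sep 6, 1971: 365 days.
Sep 6, 1971 → Sep 6, 1972: 366 days (Feb 29, 1972 is in that span).
Sep 6, 1972 → Sep 6, 1973: 365 days.
Sep 6, 1973 → Sep 6, 1974: 365 days.
Sep 6, 1974 → Sep 6, 1975: 365 days.
Sep 6, 1975 → Oct 6, 1975: 30 days (September has 30).
Oct 6, 1975 → Nov 6, 1975: 31 days (October has 31).
Nov 6, 1975 → Dec 6, 1975: 30 days (November has 30).
Dec 6, 1975 → Jan 6, 1976: 31 days (December has 31).
Jan 6, 1976 → Jan 20, 1976: 14 days.
Total: 1962 days.

1962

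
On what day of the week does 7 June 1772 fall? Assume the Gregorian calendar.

Sunday

Doomsday rule: the anchor day for the 1700s is Sunday. For year 72: 72÷12 = 6 r 0, and 0÷4 = 0, so 6+0+0 = 6.
Sunday + 6 ≡ Saturday — that's 1772's doomsday.
In June the doomsday date is Jun 6.
Jun 7 is 1 day after Jun 6; 1 mod 7 = 1, so Saturday + 1 = Sunday.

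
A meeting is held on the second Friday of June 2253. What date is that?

June 1, 2253 is a Wednesday.
The first Friday is therefore June 3 (2 days later).
The second Friday is 3 + 1×7 = June 10.

June 10, 2253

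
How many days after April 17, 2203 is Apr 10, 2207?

Apr 17, 2203 → Apr 17, 2204: 366 days (Feb 29, 2204 is in that span).
Apr 17, 2204 → Apr 17, 2205: 365 days.
Apr 17, 2205 → Apr 17, 2206: 365 days.
Apr 17, 2206 → May 17, 2206: 30 days (April has 30).
May 17, 2206 → Jun 17, 2206: 31 days (May has 31).
Jun 17, 2206 → Jul 17, 2206: 30 days (June has 30).
Jul 17, 2206 → Aug 17, 2206: 31 days (July has 31).
Aug 17, 2206 → Sep 17, 2206: 31 days (August has 31).
Sep 17, 2206 → Oct 17, 2206: 30 days (September has 30).
Oct 17, 2206 → Nov 17, 2206: 31 days (October has 31).
Nov 17, 2206 → Dec 17, 2206: 30 days (November has 30).
Dec 17, 2206 → Jan 17, 2207: 31 days (December has 31).
Jan 17, 2207 → Feb 17, 2207: 31 days (January has 31).
Feb 17, 2207 → Mar 17, 2207: 28 days (February has 28).
Mar 17, 2207 → Apr 10, 2207: 24 days.
Total: 1454 days.

1454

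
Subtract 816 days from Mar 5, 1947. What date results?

−365 (one year) → Mar 5, 1946 (451 left).
−365 (one year) → Mar 5, 1945 (86 left).
−5 → Feb 28, 1945 (end of Feb, 28 days; 81 left).
−28 → Jan 31, 1945 (end of Jan, 31 days; 53 left).
−31 → Dec 31, 1944 (end of Dec, 31 days; 22 left).
−22 → Dec 9, 1944.

December 9, 1944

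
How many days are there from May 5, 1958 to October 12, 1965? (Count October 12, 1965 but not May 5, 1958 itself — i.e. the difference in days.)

2717

May 5, 1958 → May 5, 1959: 365 days.
May 5, 1959 → May 5, 1960: 366 days (Feb 29, 1960 is in that span).
May 5, 1960 → May 5, 1961: 365 days.
May 5, 1961 → May 5, 1962: 365 days.
May 5, 1962 → May 5, 1963: 365 days.
May 5, 1963 → May 5, 1964: 366 days (Feb 29, 1964 is in that span).
May 5, 1964 → May 5, 1965: 365 days.
May 5, 1965 → Jun 5, 1965: 31 days (May has 31).
Jun 5, 1965 → Jul 5, 1965: 30 days (June has 30).
Jul 5, 1965 → Aug 5, 1965: 31 days (July has 31).
Aug 5, 1965 → Sep 5, 1965: 31 days (August has 31).
Sep 5, 1965 → Oct 5, 1965: 30 days (September has 30).
Oct 5, 1965 → Oct 12, 1965: 7 days.
Total: 2717 days.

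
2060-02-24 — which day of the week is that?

Doomsday rule: the anchor day for the 2000s is Tuesday. For year 60: 60÷12 = 5 r 0, and 0÷4 = 0, so 5+0+0 = 5.
Tuesday + 5 ≡ Sunday — that's 2060's doomsday.
In February the doomsday date is Feb 29 (2060 is a leap year (divisible by 4)).
Feb 24 is 5 days before Feb 29; 5 mod 7 = 5, so Sunday − 5 = Tuesday.

Tuesday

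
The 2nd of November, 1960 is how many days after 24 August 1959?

Aug 24, 1959 → Aug 24, 1960: 366 days (Feb 29, 1960 is in that span).
Aug 24, 1960 → Sep 24, 1960: 31 days (August has 31).
Sep 24, 1960 → Oct 24, 1960: 30 days (September has 30).
Oct 24, 1960 → Nov 2, 1960: 9 days.
Total: 436 days.

436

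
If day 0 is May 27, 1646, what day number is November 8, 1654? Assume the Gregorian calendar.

May 27, 1646 → May 27, 1647: 365 days.
May 27, 1647 → May 27, 1648: 366 days (Feb 29, 1648 is in that span).
May 27, 1648 → May 27, 1649: 365 days.
May 27, 1649 → May 27, 1650: 365 days.
May 27, 1650 → May 27, 1651: 365 days.
May 27, 1651 → May 27, 1652: 366 days (Feb 29, 1652 is in that span).
May 27, 1652 → May 27, 1653: 365 days.
May 27, 1653 → May 27, 1654: 365 days.
May 27, 1654 → Jun 27, 1654: 31 days (May has 31).
Jun 27, 1654 → Jul 27, 1654: 30 days (June has 30).
Jul 27, 1654 → Aug 27, 1654: 31 days (July has 31).
Aug 27, 1654 → Sep 27, 1654: 31 days (August has 31).
Sep 27, 1654 → Oct 27, 1654: 30 days (September has 30).
Oct 27, 1654 → Nov 8, 1654: 12 days.
Total: 3087 days.

3087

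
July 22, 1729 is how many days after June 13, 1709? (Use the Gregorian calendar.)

Jun 13, 1709 → Jun 13, 1710: 365 days.
Jun 13, 1710 → Jun 13, 1711: 365 days.
Jun 13, 1711 → Jun 13, 1712: 366 days (Feb 29, 1712 is in that span).
Jun 13, 1712 → Jun 13, 1713: 365 days.
Jun 13, 1713 → Jun 13, 1714: 365 days.
Jun 13, 1714 → Jun 13, 1715: 365 days.
Jun 13, 1715 → Jun 13, 1716: 366 days (Feb 29, 1716 is in that span).
Jun 13, 1716 → Jun 13, 1717: 365 days.
Jun 13, 1717 → Jun 13, 1718: 365 days.
Jun 13, 1718 → Jun 13, 1719: 365 days.
Jun 13, 1719 → Jun 13, 1720: 366 days (Feb 29, 1720 is in that span).
Jun 13, 1720 → Jun 13, 1721: 365 days.
Jun 13, 1721 → Jun 13, 1722: 365 days.
Jun 13, 1722 → Jun 13, 1723: 365 days.
Jun 13, 1723 → Jun 13, 1724: 366 days (Feb 29, 1724 is in that span).
Jun 13, 1724 → Jun 13, 1725: 365 days.
Jun 13, 1725 → Jun 13, 1726: 365 days.
Jun 13, 1726 → Jun 13, 1727: 365 days.
Jun 13, 1727 → Jun 13, 1728: 366 days (Feb 29, 1728 is in that span).
Jun 13, 1728 → Jun 13, 1729: 365 days.
Jun 13, 1729 → Jul 13, 1729: 30 days (June has 30).
Jul 13, 1729 → Jul 22, 1729: 9 days.
Total: 7344 days.

7344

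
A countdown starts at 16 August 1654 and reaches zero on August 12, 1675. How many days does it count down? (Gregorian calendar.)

7666

Aug 16, 1654 → Aug 16, 1655: 365 days.
Aug 16, 1655 → Aug 16, 1656: 366 days (Feb 29, 1656 is in that span).
Aug 16, 1656 → Aug 16, 1657: 365 days.
Aug 16, 1657 → Aug 16, 1658: 365 days.
Aug 16, 1658 → Aug 16, 1659: 365 days.
Aug 16, 1659 → Aug 16, 1660: 366 days (Feb 29, 1660 is in that span).
Aug 16, 1660 → Aug 16, 1661: 365 days.
Aug 16, 1661 → Aug 16, 1662: 365 days.
Aug 16, 1662 → Aug 16, 1663: 365 days.
Aug 16, 1663 → Aug 16, 1664: 366 days (Feb 29, 1664 is in that span).
Aug 16, 1664 → Aug 16, 1665: 365 days.
Aug 16, 1665 → Aug 16, 1666: 365 days.
Aug 16, 1666 → Aug 16, 1667: 365 days.
Aug 16, 1667 → Aug 16, 1668: 366 days (Feb 29, 1668 is in that span).
Aug 16, 1668 → Aug 16, 1669: 365 days.
Aug 16, 1669 → Aug 16, 1670: 365 days.
Aug 16, 1670 → Aug 16, 1671: 365 days.
Aug 16, 1671 → Aug 16, 1672: 366 days (Feb 29, 1672 is in that span).
Aug 16, 1672 → Aug 16, 1673: 365 days.
Aug 16, 1673 → Aug 16, 1674: 365 days.
Aug 16, 1674 → Sep 16, 1674: 31 days (August has 31).
Sep 16, 1674 → Oct 16, 1674: 30 days (September has 30).
Oct 16, 1674 → Nov 16, 1674: 31 days (October has 31).
Nov 16, 1674 → Dec 16, 1674: 30 days (November has 30).
Dec 16, 1674 → Jan 16, 1675: 31 days (December has 31).
Jan 16, 1675 → Feb 16, 1675: 31 days (January has 31).
Feb 16, 1675 → Mar 16, 1675: 28 days (February has 28).
Mar 16, 1675 → Apr 16, 1675: 31 days (March has 31).
Apr 16, 1675 → May 16, 1675: 30 days (April has 30).
May 16, 1675 → Jun 16, 1675: 31 days (May has 31).
Jun 16, 1675 → Jul 16, 1675: 30 days (June has 30).
Jul 16, 1675 → Aug 12, 1675: 27 days.
Total: 7666 days.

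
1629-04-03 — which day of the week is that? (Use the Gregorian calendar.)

Tuesday

Doomsday rule: the anchor day for the 1600s is Tuesday. For year 29: 29÷12 = 2 r 5, and 5÷4 = 1, so 2+5+1 = 8.
Tuesday + 8 ≡ Wednesday — that's 1629's doomsday.
In April the doomsday date is Apr 4.
Apr 3 is 1 day before Apr 4; 1 mod 7 = 1, so Wednesday − 1 = Tuesday.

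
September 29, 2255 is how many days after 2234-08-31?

7699

Aug 31, 2234 → Aug 31, 2235: 365 days.
Aug 31, 2235 → Aug 31, 2236: 366 days (Feb 29, 2236 is in that span).
Aug 31, 2236 → Aug 31, 2237: 365 days.
Aug 31, 2237 → Aug 31, 2238: 365 days.
Aug 31, 2238 → Aug 31, 2239: 365 days.
Aug 31, 2239 → Aug 31, 2240: 366 days (Feb 29, 2240 is in that span).
Aug 31, 2240 → Aug 31, 2241: 365 days.
Aug 31, 2241 → Aug 31, 2242: 365 days.
Aug 31, 2242 → Aug 31, 2243: 365 days.
Aug 31, 2243 → Aug 31, 2244: 366 days (Feb 29, 2244 is in that span).
Aug 31, 2244 → Aug 31, 2245: 365 days.
Aug 31, 2245 → Aug 31, 2246: 365 days.
Aug 31, 2246 → Aug 31, 2247: 365 days.
Aug 31, 2247 → Aug 31, 2248: 366 days (Feb 29, 2248 is in that span).
Aug 31, 2248 → Aug 31, 2249: 365 days.
Aug 31, 2249 → Aug 31, 2250: 365 days.
Aug 31, 2250 → Aug 31, 2251: 365 days.
Aug 31, 2251 → Aug 31, 2252: 366 days (Feb 29, 2252 is in that span).
Aug 31, 2252 → Aug 31, 2253: 365 days.
Aug 31, 2253 → Aug 31, 2254: 365 days.
Aug 31, 2254 → Sep 30, 2254: 30 days (August has 31).
Sep 30, 2254 → Oct 30, 2254: 30 days (September has 30).
Oct 30, 2254 → Nov 30, 2254: 31 days (October has 31).
Nov 30, 2254 → Dec 30, 2254: 30 days (November has 30).
Dec 30, 2254 → Jan 30, 2255: 31 days (December has 31).
Jan 30, 2255 → Feb 28, 2255: 29 days (January has 31).
Feb 28, 2255 → Mar 28, 2255: 28 days (February has 28).
Mar 28, 2255 → Apr 28, 2255: 31 days (March has 31).
Apr 28, 2255 → May 28, 2255: 30 days (April has 30).
May 28, 2255 → Jun 28, 2255: 31 days (May has 31).
Jun 28, 2255 → Jul 28, 2255: 30 days (June has 30).
Jul 28, 2255 → Aug 28, 2255: 31 days (July has 31).
Aug 28, 2255 → Sep 28, 2255: 31 days (August has 31).
Sep 28, 2255 → Sep 29, 2255: 1 days.
Total: 7699 days.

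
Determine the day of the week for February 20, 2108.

Monday

Doomsday rule: the anchor day for the 2100s is Sunday. For year 08: 8÷12 = 0 r 8, and 8÷4 = 2, so 0+8+2 = 10.
Sunday + 10 ≡ Wednesday — that's 2108's doomsday.
In February the doomsday date is Feb 29 (2108 is a leap year (divisible by 4)).
Feb 20 is 9 days before Feb 29; 9 mod 7 = 2, so Wednesday − 2 = Monday.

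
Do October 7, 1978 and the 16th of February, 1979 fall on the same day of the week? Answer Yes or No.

From Oct 7, 1978 to Feb 16, 1979 is 132 days.
132 mod 7 = 6, so they are different weekdays.
(Oct 7, 1978 is a Saturday; Feb 16, 1979 is a Friday.)

No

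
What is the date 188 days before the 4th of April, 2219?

September 28, 2218

−4 → Mar 31, 2219 (end of Mar, 31 days; 184 left).
−31 → Feb 28, 2219 (end of Feb, 28 days; 153 left).
−28 → Jan 31, 2219 (end of Jan, 31 days; 125 left).
−31 → Dec 31, 2218 (end of Dec, 31 days; 94 left).
−31 → Nov 30, 2218 (end of Nov, 30 days; 63 left).
−30 → Oct 31, 2218 (end of Oct, 31 days; 33 left).
−31 → Sep 30, 2218 (end of Sep, 30 days; 2 left).
−2 → Sep 28, 2218.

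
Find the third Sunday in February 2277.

February 1, 2277 is a Thursday.
The first Sunday is therefore February 4 (3 days later).
The third Sunday is 4 + 2×7 = February 18.

February 18, 2277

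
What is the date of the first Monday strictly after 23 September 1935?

September 30, 1935

Sep 23, 1935 is a Monday.
From Monday to the next Monday is 7 days.
Sep 23, 1935 + 7 = Sep 30, 1935.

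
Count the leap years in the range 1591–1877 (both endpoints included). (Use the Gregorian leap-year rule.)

Multiples of 4 in [1591,1877]: 72.
Of those, multiples of 100: 3 (not leap unless ÷400).
Multiples of 400: 1.
Leap years = 72 − 3 + 1 = 70.

70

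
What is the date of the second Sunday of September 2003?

September 1, 2003 is a Monday.
The first Sunday is therefore September 7 (6 days later).
The second Sunday is 7 + 1×7 = September 14.

September 14, 2003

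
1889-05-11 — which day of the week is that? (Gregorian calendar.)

Saturday

Doomsday rule: the anchor day for the 1800s is Friday. For year 89: 89÷12 = 7 r 5, and 5÷4 = 1, so 7+5+1 = 13.
Friday + 13 ≡ Thursday — that's 1889's doomsday.
In May the doomsday date is May 9.
May 11 is 2 days after May 9; 2 mod 7 = 2, so Thursday + 2 = Saturday.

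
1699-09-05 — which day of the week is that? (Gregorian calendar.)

Doomsday rule: the anchor day for the 1600s is Tuesday. For year 99: 99÷12 = 8 r 3, and 3÷4 = 0, so 8+3+0 = 11.
Tuesday + 11 ≡ Saturday — that's 1699's doomsday.
In September the doomsday date is Sep 5.
Sep 5 is the doomsday itself: Saturday.

Saturday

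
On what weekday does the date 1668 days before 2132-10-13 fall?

Saturday

Oct 13, 2132 is a Monday.
1668 mod 7 = 2, so 1668 days before a Monday is Monday − 2 = Saturday.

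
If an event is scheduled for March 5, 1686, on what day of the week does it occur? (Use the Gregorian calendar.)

Tuesday

Doomsday rule: the anchor day for the 1600s is Tuesday. For year 86: 86÷12 = 7 r 2, and 2÷4 = 0, so 7+2+0 = 9.
Tuesday + 9 ≡ Thursday — that's 1686's doomsday.
In March the doomsday date is Mar 14.
Mar 5 is 9 days before Mar 14; 9 mod 7 = 2, so Thursday − 2 = Tuesday.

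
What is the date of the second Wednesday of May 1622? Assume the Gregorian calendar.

May 11, 1622

May 1, 1622 is a Sunday.
The first Wednesday is therefore May 4 (3 days later).
The second Wednesday is 4 + 1×7 = May 11.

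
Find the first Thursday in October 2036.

October 1, 2036 is a Wednesday.
The first Thursday is therefore October 2 (1 days later).

October 2, 2036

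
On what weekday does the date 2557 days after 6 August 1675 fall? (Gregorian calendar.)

Thursday

First find the weekday of Aug 6, 1675. Doomsday rule: the anchor day for the 1600s is Tuesday. For year 75: 75÷12 = 6 r 3, and 3÷4 = 0, so 6+3+0 = 9.
Tuesday + 9 ≡ Thursday — that's 1675's doomsday.
In August the doomsday date is Aug 8.
Aug 6 is 2 days before Aug 8; 2 mod 7 = 2, so Thursday − 2 = Tuesday.
2557 mod 7 = 2, so 2557 days after a Tuesday is Tuesday + 2 = Thursday.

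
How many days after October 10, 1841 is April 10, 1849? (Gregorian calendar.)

2739

Oct 10, 1841 → Oct 10, 1842: 365 days.
Oct 10, 1842 → Oct 10, 1843: 365 days.
Oct 10, 1843 → Oct 10, 1844: 366 days (Feb 29, 1844 is in that span).
Oct 10, 1844 → Oct 10, 1845: 365 days.
Oct 10, 1845 → Oct 10, 1846: 365 days.
Oct 10, 1846 → Oct 10, 1847: 365 days.
Oct 10, 1847 → Oct 10, 1848: 366 days (Feb 29, 1848 is in that span).
Oct 10, 1848 → Nov 10, 1848: 31 days (October has 31).
Nov 10, 1848 → Dec 10, 1848: 30 days (November has 30).
Dec 10, 1848 → Jan 10, 1849: 31 days (December has 31).
Jan 10, 1849 → Feb 10, 1849: 31 days (January has 31).
Feb 10, 1849 → Mar 10, 1849: 28 days (February has 28).
Mar 10, 1849 → Apr 10, 1849: 31 days.
Total: 2739 days.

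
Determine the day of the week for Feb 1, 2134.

Monday

Doomsday rule: the anchor day for the 2100s is Sunday. For year 34: 34÷12 = 2 r 10, and 10÷4 = 2, so 2+10+2 = 14.
Sunday + 14 ≡ Sunday — that's 2134's doomsday.
In February the doomsday date is Feb 28 (2134 is not a leap year).
Feb 1 is 27 days before Feb 28; 27 mod 7 = 6, so Sunday − 6 = Monday.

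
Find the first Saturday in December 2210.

December 1, 2210 is a Saturday.
The first Saturday is therefore December 1 (same day).

December 1, 2210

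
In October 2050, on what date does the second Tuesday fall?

October 1, 2050 is a Saturday.
The first Tuesday is therefore October 4 (3 days later).
The second Tuesday is 4 + 1×7 = October 11.

October 11, 2050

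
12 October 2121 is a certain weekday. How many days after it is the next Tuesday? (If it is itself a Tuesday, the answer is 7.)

Oct 12, 2121 is a Sunday.
From Sunday to the next Tuesday is 2 days.

2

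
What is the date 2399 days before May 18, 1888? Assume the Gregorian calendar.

−366 (one year; includes Feb 29, 1888) → May 18, 1887 (2033 left).
−365 (one year) → May 18, 1886 (1668 left).
−365 (one year) → May 18, 1885 (1303 left).
−365 (one year) → May 18, 1884 (938 left).
−366 (one year; includes Feb 29, 1884) → May 18, 1883 (572 left).
−365 (one year) → May 18, 1882 (207 left).
−18 → Apr 30, 1882 (end of Apr, 30 days; 189 left).
−30 → Mar 31, 1882 (end of Mar, 31 days; 159 left).
−31 → Feb 28, 1882 (end of Feb, 28 days; 128 left).
−28 → Jan 31, 1882 (end of Jan, 31 days; 100 left).
−31 → Dec 31, 1881 (end of Dec, 31 days; 69 left).
−31 → Nov 30, 1881 (end of Nov, 30 days; 38 left).
−30 → Oct 31, 1881 (end of Oct, 31 days; 8 left).
−8 → Oct 23, 1881.

October 23, 1881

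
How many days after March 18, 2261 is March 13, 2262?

360

Mar 18, 2261 → Apr 18, 2261: 31 days (March has 31).
Apr 18, 2261 → May 18, 2261: 30 days (April has 30).
May 18, 2261 → Jun 18, 2261: 31 days (May has 31).
Jun 18, 2261 → Jul 18, 2261: 30 days (June has 30).
Jul 18, 2261 → Aug 18, 2261: 31 days (July has 31).
Aug 18, 2261 → Sep 18, 2261: 31 days (August has 31).
Sep 18, 2261 → Oct 18, 2261: 30 days (September has 30).
Oct 18, 2261 → Nov 18, 2261: 31 days (October has 31).
Nov 18, 2261 → Dec 18, 2261: 30 days (November has 30).
Dec 18, 2261 → Jan 18, 2262: 31 days (December has 31).
Jan 18, 2262 → Feb 18, 2262: 31 days (January has 31).
Feb 18, 2262 → Mar 13, 2262: 23 days.
Total: 360 days.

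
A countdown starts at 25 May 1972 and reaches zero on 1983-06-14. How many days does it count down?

May 25, 1972 → May 25, 1973: 365 days.
May 25, 1973 → May 25, 1974: 365 days.
May 25, 1974 → May 25, 1975: 365 days.
May 25, 1975 → May 25, 1976: 366 days (Feb 29, 1976 is in that span).
May 25, 1976 → May 25, 1977: 365 days.
May 25, 1977 → May 25, 1978: 365 days.
May 25, 1978 → May 25, 1979: 365 days.
May 25, 1979 → May 25, 1980: 366 days (Feb 29, 1980 is in that span).
May 25, 1980 → May 25, 1981: 365 days.
May 25, 1981 → May 25, 1982: 365 days.
May 25, 1982 → Jun 25, 1982: 31 days (May has 31).
Jun 25, 1982 → Jul 25, 1982: 30 days (June has 30).
Jul 25, 1982 → Aug 25, 1982: 31 days (July has 31).
Aug 25, 1982 → Sep 25, 1982: 31 days (August has 31).
Sep 25, 1982 → Oct 25, 1982: 30 days (September has 30).
Oct 25, 1982 → Nov 25, 1982: 31 days (October has 31).
Nov 25, 1982 → Dec 25, 1982: 30 days (November has 30).
Dec 25, 1982 → Jan 25, 1983: 31 days (December has 31).
Jan 25, 1983 → Feb 25, 1983: 31 days (January has 31).
Feb 25, 1983 → Mar 25, 1983: 28 days (February has 28).
Mar 25, 1983 → Apr 25, 1983: 31 days (March has 31).
Apr 25, 1983 → May 25, 1983: 30 days (April has 30).
May 25, 1983 → Jun 14, 1983: 20 days.
Total: 4037 days.

4037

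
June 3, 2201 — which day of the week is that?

January 1, 2201 is a Thursday.
Jan 1, 2201 → Feb 1, 2201: 31 days (January has 31).
Feb 1, 2201 → Mar 1, 2201: 28 days (February has 28).
Mar 1, 2201 → Apr 1, 2201: 31 days (March has 31).
Apr 1, 2201 → May 1, 2201: 30 days (April has 30).
May 1, 2201 → Jun 1, 2201: 31 days (May has 31).
Jun 1, 2201 → Jun 3, 2201: 2 days.
Total: 153 days.
153 mod 7 = 6, so Thursday + 6 = Wednesday.

Wednesday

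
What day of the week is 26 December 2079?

Tuesday

Doomsday rule: the anchor day for the 2000s is Tuesday. For year 79: 79÷12 = 6 r 7, and 7÷4 = 1, so 6+7+1 = 14.
Tuesday + 14 ≡ Tuesday — that's 2079's doomsday.
In December the doomsday date is Dec 12.
Dec 26 is 14 days after Dec 12; 14 mod 7 = 0, so Tuesday + 0 = Tuesday.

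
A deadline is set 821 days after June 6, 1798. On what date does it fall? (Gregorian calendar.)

September 5, 1800

+365 (one year) → Jun 6, 1799 (456 left).
+365 (one year) → Jun 6, 1800 (91 left).
Jun has 30 days: +25 → Jul 1, 1800 (66 left).
Jul has 31 days: +31 → Aug 1, 1800 (35 left).
Aug has 31 days: +31 → Sep 1, 1800 (4 left).
+4 → Sep 5, 1800.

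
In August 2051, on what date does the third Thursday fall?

August 1, 2051 is a Tuesday.
The first Thursday is therefore August 3 (2 days later).
The third Thursday is 3 + 2×7 = August 17.

August 17, 2051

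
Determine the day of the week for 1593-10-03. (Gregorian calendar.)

Doomsday rule: the anchor day for the 1500s is Wednesday. For year 93: 93÷12 = 7 r 9, and 9÷4 = 2, so 7+9+2 = 18.
Wednesday + 18 ≡ Sunday — that's 1593's doomsday.
In October the doomsday date is Oct 10.
Oct 3 is 7 days before Oct 10; 7 mod 7 = 0, so Sunday − 0 = Sunday.

Sunday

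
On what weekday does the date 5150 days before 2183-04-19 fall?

Monday

First find the weekday of Apr 19, 2183. Doomsday rule: the anchor day for the 2100s is Sunday. For year 83: 83÷12 = 6 r 11, and 11÷4 = 2, so 6+11+2 = 19.
Sunday + 19 ≡ Friday — that's 2183's doomsday.
In April the doomsday date is Apr 4.
Apr 19 is 15 days after Apr 4; 15 mod 7 = 1, so Friday + 1 = Saturday.
5150 mod 7 = 5, so 5150 days before a Saturday is Saturday − 5 = Monday.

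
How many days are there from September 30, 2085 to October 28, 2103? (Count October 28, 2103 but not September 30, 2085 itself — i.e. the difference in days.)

6601

Sep 30, 2085 → Sep 30, 2086: 365 days.
Sep 30, 2086 → Sep 30, 2087: 365 days.
Sep 30, 2087 → Sep 30, 2088: 366 days (Feb 29, 2088 is in that span).
Sep 30, 2088 → Sep 30, 2089: 365 days.
Sep 30, 2089 → Sep 30, 2090: 365 days.
Sep 30, 2090 → Sep 30, 2091: 365 days.
Sep 30, 2091 → Sep 30, 2092: 366 days (Feb 29, 2092 is in that span).
Sep 30, 2092 → Sep 30, 2093: 365 days.
Sep 30, 2093 → Sep 30, 2094: 365 days.
Sep 30, 2094 → Sep 30, 2095: 365 days.
Sep 30, 2095 → Sep 30, 2096: 366 days (Feb 29, 2096 is in that span).
Sep 30, 2096 → Sep 30, 2097: 365 days.
Sep 30, 2097 → Sep 30, 2098: 365 days.
Sep 30, 2098 → Sep 30, 2099: 365 days.
Sep 30, 2099 → Sep 30, 2100: 365 days.
Sep 30, 2100 → Sep 30, 2101: 365 days.
Sep 30, 2101 → Sep 30, 2102: 365 days.
Sep 30, 2102 → Oct 30, 2102: 30 days (September has 30).
Oct 30, 2102 → Nov 30, 2102: 31 days (October has 31).
Nov 30, 2102 → Dec 30, 2102: 30 days (November has 30).
Dec 30, 2102 → Jan 30, 2103: 31 days (December has 31).
Jan 30, 2103 → Feb 28, 2103: 29 days (January has 31).
Feb 28, 2103 → Mar 28, 2103: 28 days (February has 28).
Mar 28, 2103 → Apr 28, 2103: 31 days (March has 31).
Apr 28, 2103 → May 28, 2103: 30 days (April has 30).
May 28, 2103 → Jun 28, 2103: 31 days (May has 31).
Jun 28, 2103 → Jul 28, 2103: 30 days (June has 30).
Jul 28, 2103 → Aug 28, 2103: 31 days (July has 31).
Aug 28, 2103 → Sep 28, 2103: 31 days (August has 31).
Sep 28, 2103 → Oct 28, 2103: 30 days.
Total: 6601 days.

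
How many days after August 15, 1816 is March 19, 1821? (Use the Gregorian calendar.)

Aug 15, 1816 → Aug 15, 1817: 365 days.
Aug 15, 1817 → Aug 15, 1818: 365 days.
Aug 15, 1818 → Aug 15, 1819: 365 days.
Aug 15, 1819 → Aug 15, 1820: 366 days (Feb 29, 1820 is in that span).
Aug 15, 1820 → Sep 15, 1820: 31 days (August has 31).
Sep 15, 1820 → Oct 15, 1820: 30 days (September has 30).
Oct 15, 1820 → Nov 15, 1820: 31 days (October has 31).
Nov 15, 1820 → Dec 15, 1820: 30 days (November has 30).
Dec 15, 1820 → Jan 15, 1821: 31 days (December has 31).
Jan 15, 1821 → Feb 15, 1821: 31 days (January has 31).
Feb 15, 1821 → Mar 15, 1821: 28 days (February has 28).
Mar 15, 1821 → Mar 19, 1821: 4 days.
Total: 1677 days.

1677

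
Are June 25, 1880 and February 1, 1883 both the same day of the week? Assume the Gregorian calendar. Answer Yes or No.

No

From Jun 25, 1880 to Feb 1, 1883 is 951 days.
951 mod 7 = 6, so they are different weekdays.
(Jun 25, 1880 is a Friday; Feb 1, 1883 is a Thursday.)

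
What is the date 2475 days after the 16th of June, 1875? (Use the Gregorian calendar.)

+366 (one year; includes Feb 29, 1876) → Jun 16, 1876 (2109 left).
+365 (one year) → Jun 16, 1877 (1744 left).
+365 (one year) → Jun 16, 1878 (1379 left).
+365 (one year) → Jun 16, 1879 (1014 left).
+366 (one year; includes Feb 29, 1880) → Jun 16, 1880 (648 left).
+365 (one year) → Jun 16, 1881 (283 left).
Jun has 30 days: +15 → Jul 1, 1881 (268 left).
Jul has 31 days: +31 → Aug 1, 1881 (237 left).
Aug has 31 days: +31 → Sep 1, 1881 (206 left).
Sep has 30 days: +30 → Oct 1, 1881 (176 left).
Oct has 31 days: +31 → Nov 1, 1881 (145 left).
Nov has 30 days: +30 → Dec 1, 1881 (115 left).
Dec has 31 days: +31 → Jan 1, 1882 (84 left).
Jan has 31 days: +31 → Feb 1, 1882 (53 left).
Feb has 28 days: +28 → Mar 1, 1882 (25 left).
+25 → Mar 26, 1882.

March 26, 1882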